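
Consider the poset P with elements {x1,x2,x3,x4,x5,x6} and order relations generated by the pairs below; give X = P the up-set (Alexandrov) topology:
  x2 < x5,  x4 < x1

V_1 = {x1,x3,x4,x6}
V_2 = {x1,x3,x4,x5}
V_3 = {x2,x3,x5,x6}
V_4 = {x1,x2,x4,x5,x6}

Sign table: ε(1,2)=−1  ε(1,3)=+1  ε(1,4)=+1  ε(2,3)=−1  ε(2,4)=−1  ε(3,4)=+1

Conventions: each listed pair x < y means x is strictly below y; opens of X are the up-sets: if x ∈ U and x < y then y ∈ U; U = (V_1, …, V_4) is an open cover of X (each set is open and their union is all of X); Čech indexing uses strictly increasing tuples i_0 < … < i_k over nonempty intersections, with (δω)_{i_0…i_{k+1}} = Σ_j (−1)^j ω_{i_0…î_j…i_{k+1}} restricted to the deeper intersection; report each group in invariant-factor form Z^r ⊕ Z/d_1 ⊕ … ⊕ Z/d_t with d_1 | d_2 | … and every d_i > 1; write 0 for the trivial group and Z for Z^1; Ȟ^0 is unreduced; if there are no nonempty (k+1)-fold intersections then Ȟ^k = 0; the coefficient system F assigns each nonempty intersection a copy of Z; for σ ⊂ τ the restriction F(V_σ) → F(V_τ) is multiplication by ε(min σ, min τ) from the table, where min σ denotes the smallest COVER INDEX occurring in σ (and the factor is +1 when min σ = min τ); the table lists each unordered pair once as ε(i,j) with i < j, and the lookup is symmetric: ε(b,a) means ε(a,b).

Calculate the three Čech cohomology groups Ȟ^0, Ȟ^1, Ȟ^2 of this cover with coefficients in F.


nerve of the cover:
  V12={x1,x3,x4} V13={x3,x6} V14={x1,x4,x6} V23={x3,x5} V24={x1,x4,x5} V34={x2,x5,x6}
  V123={x3} V124={x1,x4} V134={x6} V234={x5}
C dims 4,6,4; δ0: rk 3, SNF 1^3; δ1: rk 3, SNF 1^3
Ȟ^0 = (4 − 3) − 0 = 1, so Ȟ^0 ≅ Z
Ȟ^1 = (6 − 3) − 3 = 0, so Ȟ^1 ≅ 0
Ȟ^2 = (4 − 0) − 3 = 1, so Ȟ^2 ≅ Z

Ȟ^0 ≅ Z,  Ȟ^1 ≅ 0,  Ȟ^2 ≅ Z


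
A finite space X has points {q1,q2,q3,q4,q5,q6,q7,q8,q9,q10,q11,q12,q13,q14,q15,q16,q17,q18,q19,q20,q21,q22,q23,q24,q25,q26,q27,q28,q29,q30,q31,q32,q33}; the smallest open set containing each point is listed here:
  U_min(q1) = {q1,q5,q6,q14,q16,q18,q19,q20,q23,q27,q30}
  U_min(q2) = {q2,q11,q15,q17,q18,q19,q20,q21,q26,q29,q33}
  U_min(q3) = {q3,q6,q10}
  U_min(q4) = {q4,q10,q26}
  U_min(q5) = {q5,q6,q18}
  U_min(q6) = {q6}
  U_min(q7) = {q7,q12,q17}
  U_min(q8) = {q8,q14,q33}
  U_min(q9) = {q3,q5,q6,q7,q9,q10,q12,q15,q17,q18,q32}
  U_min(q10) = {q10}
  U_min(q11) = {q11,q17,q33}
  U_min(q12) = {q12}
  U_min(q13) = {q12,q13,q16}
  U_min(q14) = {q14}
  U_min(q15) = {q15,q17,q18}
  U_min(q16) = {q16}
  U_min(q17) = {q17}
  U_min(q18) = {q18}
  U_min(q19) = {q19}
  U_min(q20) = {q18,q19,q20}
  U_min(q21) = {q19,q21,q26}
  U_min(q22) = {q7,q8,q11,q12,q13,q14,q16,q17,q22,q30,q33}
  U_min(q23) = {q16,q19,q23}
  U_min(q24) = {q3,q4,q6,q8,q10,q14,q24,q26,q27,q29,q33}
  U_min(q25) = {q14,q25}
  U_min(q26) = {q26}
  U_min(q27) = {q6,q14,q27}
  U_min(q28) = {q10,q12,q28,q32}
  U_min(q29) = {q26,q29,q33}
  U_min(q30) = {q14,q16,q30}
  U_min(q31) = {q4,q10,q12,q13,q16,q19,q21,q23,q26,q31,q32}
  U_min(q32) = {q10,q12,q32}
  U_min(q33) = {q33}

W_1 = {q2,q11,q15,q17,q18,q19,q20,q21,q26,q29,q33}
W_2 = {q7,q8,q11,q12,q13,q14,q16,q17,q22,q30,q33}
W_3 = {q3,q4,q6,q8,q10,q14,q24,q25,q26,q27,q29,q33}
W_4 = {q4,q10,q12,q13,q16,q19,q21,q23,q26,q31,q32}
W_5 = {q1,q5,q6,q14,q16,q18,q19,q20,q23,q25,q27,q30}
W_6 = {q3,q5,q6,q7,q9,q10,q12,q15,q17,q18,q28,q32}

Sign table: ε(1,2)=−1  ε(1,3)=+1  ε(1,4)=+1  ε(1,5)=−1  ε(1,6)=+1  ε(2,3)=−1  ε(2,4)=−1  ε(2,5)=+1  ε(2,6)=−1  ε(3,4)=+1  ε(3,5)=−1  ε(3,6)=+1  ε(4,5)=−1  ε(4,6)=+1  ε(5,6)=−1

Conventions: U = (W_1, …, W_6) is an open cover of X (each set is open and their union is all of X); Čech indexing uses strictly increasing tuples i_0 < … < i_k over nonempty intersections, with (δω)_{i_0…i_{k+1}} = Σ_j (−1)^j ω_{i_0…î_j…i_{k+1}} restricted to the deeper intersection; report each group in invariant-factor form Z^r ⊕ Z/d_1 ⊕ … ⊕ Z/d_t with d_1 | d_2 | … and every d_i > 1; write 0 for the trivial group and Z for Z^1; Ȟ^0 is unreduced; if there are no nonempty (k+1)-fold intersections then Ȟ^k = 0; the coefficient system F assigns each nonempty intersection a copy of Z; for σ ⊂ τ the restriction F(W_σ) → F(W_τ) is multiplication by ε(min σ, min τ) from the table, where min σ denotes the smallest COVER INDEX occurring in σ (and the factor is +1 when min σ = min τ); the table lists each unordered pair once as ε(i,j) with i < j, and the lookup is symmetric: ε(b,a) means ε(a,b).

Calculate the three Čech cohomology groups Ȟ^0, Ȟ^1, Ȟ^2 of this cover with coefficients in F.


nerve simplices:
  W12={q11,q17,q33} W13={q26,q29,q33} W14={q19,q21,q26} W15={q18,q19,q20} W16={q15,q17,q18} W23={q8,q14,q33} W24={q12,q13,q16} W25={q14,q16,q30} W26={q7,q12,q17} W34={q4,q10,q26} W35={q6,q14,q25,q27} W36={q3,q6,q10} W45={q16,q19,q23} W46={q10,q12,q32} W56={q5,q6,q18}
  W123={q33} W126={q17} W134={q26} W145={q19} W156={q18} W235={q14} W245={q16} W246={q12} W346={q10} W356={q6}
C dims 6,15,10; δ0: rk 5, SNF 1^5; δ1: rk 10, SNF 1^9·2
degree 0: 6−5−0 = 1 → Ȟ^0 ≅ Z
degree 1: 15−10−5 = 0 → Ȟ^1 ≅ 0
degree 2: 10−0−10 = 0 plus torsion [2] → Ȟ^2 ≅ Z/2

Ȟ^0 = Z; Ȟ^1 = 0; Ȟ^2 = Z/2


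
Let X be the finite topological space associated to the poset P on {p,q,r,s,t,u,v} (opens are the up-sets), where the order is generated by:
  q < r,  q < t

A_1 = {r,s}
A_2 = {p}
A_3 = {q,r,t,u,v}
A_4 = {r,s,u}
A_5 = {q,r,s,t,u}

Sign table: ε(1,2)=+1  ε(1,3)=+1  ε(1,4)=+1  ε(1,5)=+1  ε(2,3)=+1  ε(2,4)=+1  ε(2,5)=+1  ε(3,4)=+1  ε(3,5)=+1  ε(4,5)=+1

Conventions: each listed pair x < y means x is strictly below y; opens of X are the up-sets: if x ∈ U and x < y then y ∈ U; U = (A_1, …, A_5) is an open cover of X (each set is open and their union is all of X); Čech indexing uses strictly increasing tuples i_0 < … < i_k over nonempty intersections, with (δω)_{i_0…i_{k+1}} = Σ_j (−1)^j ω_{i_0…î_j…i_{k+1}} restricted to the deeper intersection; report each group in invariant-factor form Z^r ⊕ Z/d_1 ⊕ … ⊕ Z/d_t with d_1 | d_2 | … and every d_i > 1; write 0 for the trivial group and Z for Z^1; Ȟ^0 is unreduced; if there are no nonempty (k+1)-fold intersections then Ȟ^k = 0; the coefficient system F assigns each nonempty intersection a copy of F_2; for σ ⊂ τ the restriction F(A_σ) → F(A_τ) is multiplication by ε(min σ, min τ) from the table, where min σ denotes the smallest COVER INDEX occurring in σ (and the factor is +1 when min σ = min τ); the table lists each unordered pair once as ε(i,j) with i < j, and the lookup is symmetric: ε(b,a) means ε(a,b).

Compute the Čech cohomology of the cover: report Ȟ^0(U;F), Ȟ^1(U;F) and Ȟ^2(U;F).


nerve simplices:
  A13={r} A14={r,s} A15={r,s} A34={r,u} A35={q,r,t,u} A45={r,s,u}
  A134={r} A135={r} A145={r,s} A345={r,u}
  A1345={r}
C dims 5,6,4,1; δ0: rk_F2 3; δ1: rk_F2 3; δ2: rk_F2 1
degree 0: 5−3−0 = 2 → Ȟ^0 ≅ Z/2 ⊕ Z/2
degree 1: 6−3−3 = 0 → Ȟ^1 ≅ 0
degree 2: 4−1−3 = 0 → Ȟ^2 ≅ 0

Ȟ^0(U;F) ≅ Z/2 ⊕ Z/2, Ȟ^1(U;F) ≅ 0 and Ȟ^2(U;F) ≅ 0


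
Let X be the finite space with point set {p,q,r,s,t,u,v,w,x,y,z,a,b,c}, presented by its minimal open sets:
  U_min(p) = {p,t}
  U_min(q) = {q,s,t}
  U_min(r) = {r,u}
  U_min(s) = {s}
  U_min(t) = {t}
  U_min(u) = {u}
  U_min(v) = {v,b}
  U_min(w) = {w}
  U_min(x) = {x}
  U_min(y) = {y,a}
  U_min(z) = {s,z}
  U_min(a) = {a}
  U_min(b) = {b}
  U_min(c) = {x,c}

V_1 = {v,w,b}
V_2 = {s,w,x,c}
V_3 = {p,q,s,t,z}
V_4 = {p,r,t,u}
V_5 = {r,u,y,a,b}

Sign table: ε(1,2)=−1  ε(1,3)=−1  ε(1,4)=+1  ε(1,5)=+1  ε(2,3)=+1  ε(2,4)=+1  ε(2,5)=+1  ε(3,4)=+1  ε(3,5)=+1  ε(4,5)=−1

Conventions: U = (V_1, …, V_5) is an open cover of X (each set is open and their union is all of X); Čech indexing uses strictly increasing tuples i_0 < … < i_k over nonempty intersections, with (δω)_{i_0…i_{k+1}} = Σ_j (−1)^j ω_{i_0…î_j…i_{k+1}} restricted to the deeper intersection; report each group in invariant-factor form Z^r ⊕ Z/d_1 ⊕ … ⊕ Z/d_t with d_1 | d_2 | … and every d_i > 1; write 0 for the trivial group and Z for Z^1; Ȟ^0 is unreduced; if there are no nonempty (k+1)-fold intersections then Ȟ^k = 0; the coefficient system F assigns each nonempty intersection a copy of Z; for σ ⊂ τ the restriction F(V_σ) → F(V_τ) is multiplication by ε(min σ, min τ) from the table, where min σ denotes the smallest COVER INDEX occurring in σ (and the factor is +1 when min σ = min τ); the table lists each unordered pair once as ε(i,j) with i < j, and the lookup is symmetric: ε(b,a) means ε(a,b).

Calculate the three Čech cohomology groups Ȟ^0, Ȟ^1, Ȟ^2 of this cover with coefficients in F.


Ȟ^0 = Z; Ȟ^1 = Z; Ȟ^2 = 0

nonempty intersections:
  V12={w} V15={b} V23={s} V34={p,t} V45={r,u}
C dims 5,5; δ0: rk 4, SNF 1^4
Ȟ^0: (5−4)−0=1 ⇒ Z
Ȟ^1: (5−0)−4=1 ⇒ Z
Ȟ^2: (0−0)−0=0 ⇒ 0


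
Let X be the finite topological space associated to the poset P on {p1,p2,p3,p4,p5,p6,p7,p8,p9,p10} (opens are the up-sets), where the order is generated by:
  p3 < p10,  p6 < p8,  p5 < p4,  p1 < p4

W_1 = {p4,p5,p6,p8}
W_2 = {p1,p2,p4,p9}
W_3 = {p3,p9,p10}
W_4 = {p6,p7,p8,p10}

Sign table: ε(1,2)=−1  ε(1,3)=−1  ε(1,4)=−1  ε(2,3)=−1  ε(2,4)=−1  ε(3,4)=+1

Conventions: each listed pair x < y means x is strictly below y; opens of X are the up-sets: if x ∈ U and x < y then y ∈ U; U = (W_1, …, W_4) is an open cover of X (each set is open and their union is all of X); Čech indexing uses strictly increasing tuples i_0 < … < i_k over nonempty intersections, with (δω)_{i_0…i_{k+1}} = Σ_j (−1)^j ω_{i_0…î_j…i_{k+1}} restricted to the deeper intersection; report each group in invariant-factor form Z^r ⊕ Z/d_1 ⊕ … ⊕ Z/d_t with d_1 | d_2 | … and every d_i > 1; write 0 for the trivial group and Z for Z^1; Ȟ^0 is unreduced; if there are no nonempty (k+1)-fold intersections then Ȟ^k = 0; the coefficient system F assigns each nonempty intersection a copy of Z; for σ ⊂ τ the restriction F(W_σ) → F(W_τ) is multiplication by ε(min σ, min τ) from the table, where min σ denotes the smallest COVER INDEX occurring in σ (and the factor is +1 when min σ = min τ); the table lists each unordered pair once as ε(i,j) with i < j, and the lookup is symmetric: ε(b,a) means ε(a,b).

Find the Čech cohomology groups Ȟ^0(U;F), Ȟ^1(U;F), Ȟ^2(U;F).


nonempty overlaps:
  W12={p4} W14={p6,p8} W23={p9} W34={p10}
C dims 4,4; δ0: rk 4, SNF 1^3·2
degree 0: 4−4−0 = 0 → Ȟ^0 ≅ 0
degree 1: 4−0−4 = 0 plus torsion [2] → Ȟ^1 ≅ Z/2
degree 2: 0−0−0 = 0 → Ȟ^2 ≅ 0

Ȟ^0 = 0; Ȟ^1 = Z/2; Ȟ^2 = 0


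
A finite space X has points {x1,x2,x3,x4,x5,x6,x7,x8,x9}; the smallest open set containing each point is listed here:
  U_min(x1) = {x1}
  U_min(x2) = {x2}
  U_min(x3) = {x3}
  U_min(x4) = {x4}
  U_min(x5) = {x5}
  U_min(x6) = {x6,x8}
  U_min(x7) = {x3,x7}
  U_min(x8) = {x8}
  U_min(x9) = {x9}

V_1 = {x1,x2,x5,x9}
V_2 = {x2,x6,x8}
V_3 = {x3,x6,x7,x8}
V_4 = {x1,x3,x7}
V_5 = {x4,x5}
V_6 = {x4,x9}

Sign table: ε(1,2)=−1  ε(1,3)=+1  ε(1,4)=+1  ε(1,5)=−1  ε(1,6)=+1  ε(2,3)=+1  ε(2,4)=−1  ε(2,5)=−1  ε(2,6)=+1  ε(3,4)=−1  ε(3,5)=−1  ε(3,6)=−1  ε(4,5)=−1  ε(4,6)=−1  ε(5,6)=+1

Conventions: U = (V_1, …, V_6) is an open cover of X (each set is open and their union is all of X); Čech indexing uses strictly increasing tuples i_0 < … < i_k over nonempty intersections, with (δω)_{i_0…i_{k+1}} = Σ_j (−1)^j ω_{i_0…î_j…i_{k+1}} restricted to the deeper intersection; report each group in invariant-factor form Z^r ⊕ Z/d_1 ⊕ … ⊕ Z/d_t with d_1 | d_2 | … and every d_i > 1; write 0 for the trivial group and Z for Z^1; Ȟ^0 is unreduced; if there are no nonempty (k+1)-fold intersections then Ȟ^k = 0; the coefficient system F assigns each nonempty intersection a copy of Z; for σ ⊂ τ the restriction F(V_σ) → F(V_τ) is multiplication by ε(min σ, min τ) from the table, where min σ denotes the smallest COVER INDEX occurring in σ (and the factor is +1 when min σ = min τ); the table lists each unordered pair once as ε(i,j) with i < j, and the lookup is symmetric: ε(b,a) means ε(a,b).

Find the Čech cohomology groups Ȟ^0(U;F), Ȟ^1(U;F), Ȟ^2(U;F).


nerve of the cover:
  V12={x2} V14={x1} V15={x5} V16={x9} V23={x6,x8} V34={x3,x7} V56={x4}
C dims 6,7; δ0: rk 6, SNF 1^5·2
Ȟ^0 = (6 − 6) − 0 = 0, so Ȟ^0 ≅ 0
Ȟ^1 = (7 − 0) − 6 = 1 plus torsion [2], so Ȟ^1 ≅ Z ⊕ Z/2
Ȟ^2 = (0 − 0) − 0 = 0, so Ȟ^2 ≅ 0

Ȟ^0 = 0, Ȟ^1 = Z ⊕ Z/2, Ȟ^2 = 0


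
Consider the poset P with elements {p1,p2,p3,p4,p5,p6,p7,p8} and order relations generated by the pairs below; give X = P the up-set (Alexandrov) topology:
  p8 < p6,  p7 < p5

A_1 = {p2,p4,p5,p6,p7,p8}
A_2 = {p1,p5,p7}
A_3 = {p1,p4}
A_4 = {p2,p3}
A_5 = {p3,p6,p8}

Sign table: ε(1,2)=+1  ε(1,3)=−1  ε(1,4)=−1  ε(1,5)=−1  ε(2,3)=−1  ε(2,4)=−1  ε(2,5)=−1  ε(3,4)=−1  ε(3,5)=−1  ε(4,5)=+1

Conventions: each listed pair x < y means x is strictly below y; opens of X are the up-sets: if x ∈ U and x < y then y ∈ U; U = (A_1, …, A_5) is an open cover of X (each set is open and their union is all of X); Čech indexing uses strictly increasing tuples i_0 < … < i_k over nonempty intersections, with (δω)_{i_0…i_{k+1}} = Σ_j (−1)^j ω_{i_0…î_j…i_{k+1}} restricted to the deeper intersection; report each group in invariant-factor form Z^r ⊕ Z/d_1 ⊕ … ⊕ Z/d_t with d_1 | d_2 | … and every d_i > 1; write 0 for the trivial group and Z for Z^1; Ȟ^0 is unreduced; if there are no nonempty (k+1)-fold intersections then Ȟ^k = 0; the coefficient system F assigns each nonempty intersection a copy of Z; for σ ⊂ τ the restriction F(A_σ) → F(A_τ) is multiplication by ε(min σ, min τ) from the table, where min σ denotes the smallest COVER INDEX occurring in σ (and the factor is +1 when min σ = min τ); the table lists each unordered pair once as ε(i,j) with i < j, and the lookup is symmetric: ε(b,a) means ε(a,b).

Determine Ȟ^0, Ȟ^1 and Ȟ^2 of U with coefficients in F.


nonempty overlaps:
  A12={p5,p7} A13={p4} A14={p2} A15={p6,p8} A23={p1} A45={p3}
C dims 5,6; δ0: rk 4, SNF 1^4
degree 0: 5−4−0 = 1 → Ȟ^0 ≅ Z
degree 1: 6−0−4 = 2 → Ȟ^1 ≅ Z^2
degree 2: 0−0−0 = 0 → Ȟ^2 ≅ 0

Ȟ^0 = Z; Ȟ^1 = Z^2; Ȟ^2 = 0


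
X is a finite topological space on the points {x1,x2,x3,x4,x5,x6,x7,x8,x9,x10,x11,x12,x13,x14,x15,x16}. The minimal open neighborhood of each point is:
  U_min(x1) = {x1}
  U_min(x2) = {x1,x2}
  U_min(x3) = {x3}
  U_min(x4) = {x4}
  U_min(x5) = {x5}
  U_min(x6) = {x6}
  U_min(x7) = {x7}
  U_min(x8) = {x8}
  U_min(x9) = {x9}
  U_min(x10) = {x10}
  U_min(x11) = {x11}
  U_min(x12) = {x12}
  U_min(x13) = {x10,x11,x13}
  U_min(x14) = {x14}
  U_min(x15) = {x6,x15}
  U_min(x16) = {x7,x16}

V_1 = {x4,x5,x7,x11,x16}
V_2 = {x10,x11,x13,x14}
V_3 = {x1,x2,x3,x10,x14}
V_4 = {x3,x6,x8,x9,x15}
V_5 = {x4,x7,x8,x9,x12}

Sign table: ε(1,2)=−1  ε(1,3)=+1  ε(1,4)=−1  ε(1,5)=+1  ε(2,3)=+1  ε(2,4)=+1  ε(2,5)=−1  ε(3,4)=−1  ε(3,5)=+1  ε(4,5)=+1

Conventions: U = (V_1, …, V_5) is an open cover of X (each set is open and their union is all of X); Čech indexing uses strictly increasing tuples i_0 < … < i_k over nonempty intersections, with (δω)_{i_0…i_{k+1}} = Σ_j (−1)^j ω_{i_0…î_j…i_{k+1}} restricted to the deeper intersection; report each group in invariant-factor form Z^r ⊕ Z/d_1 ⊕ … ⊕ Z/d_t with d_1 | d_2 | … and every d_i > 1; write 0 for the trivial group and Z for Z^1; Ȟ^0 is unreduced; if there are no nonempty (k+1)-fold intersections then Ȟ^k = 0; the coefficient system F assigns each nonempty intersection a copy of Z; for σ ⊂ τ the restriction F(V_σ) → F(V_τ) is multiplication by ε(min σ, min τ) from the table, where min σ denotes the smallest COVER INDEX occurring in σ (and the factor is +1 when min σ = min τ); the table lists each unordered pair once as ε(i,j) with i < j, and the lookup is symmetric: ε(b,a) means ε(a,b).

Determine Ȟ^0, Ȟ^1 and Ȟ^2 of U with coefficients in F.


Ȟ^0 ≅ Z, Ȟ^1 ≅ Z, Ȟ^2 ≅ 0

nerve simplices:
  V12={x11} V15={x4,x7} V23={x10,x14} V34={x3} V45={x8,x9}
C dims 5,5; δ0: rk 4, SNF 1^4
degree 0: 5−4−0 = 1 → Ȟ^0 ≅ Z
degree 1: 5−0−4 = 1 → Ȟ^1 ≅ Z
degree 2: 0−0−0 = 0 → Ȟ^2 ≅ 0


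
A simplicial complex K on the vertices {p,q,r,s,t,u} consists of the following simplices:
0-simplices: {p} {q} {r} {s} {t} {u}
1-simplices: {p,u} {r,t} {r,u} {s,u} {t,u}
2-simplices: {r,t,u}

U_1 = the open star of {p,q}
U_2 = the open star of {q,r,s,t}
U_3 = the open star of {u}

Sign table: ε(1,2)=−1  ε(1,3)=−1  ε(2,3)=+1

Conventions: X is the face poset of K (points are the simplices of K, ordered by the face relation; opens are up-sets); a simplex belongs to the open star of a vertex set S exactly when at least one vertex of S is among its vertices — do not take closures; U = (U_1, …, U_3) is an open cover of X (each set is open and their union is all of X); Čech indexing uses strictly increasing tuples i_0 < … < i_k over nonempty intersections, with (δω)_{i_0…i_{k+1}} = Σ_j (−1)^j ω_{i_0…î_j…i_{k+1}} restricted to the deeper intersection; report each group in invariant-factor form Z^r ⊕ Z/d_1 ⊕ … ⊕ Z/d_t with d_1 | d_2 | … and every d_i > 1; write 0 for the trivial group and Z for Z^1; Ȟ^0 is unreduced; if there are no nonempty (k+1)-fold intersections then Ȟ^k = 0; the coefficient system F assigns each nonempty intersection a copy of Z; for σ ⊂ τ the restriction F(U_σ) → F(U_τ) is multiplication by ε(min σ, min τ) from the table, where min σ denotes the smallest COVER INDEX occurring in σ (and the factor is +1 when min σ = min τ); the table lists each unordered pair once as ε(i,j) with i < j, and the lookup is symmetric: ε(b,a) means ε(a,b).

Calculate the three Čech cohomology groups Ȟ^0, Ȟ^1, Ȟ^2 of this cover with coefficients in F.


nonempty overlaps:
  U1={{p},{q},{p,u}} U2={{q},{r},{s},{t},{r,t},{r,u},{s,u},{t,u},{r,t,u}} U3={{u},{p,u},{r,u},{s,u},{t,u},{r,t,u}}
  U12={{q}} U13={{p,u}} U23={{r,u},{s,u},{t,u},{r,t,u}}
C dims 3,3; δ0: rk 2, SNF 1^2
degree 0: 3−2−0 = 1 → Ȟ^0 ≅ Z
degree 1: 3−0−2 = 1 → Ȟ^1 ≅ Z
degree 2: 0−0−0 = 0 → Ȟ^2 ≅ 0

Ȟ^0(U;F) ≅ Z; Ȟ^1(U;F) ≅ Z; Ȟ^2(U;F) ≅ 0


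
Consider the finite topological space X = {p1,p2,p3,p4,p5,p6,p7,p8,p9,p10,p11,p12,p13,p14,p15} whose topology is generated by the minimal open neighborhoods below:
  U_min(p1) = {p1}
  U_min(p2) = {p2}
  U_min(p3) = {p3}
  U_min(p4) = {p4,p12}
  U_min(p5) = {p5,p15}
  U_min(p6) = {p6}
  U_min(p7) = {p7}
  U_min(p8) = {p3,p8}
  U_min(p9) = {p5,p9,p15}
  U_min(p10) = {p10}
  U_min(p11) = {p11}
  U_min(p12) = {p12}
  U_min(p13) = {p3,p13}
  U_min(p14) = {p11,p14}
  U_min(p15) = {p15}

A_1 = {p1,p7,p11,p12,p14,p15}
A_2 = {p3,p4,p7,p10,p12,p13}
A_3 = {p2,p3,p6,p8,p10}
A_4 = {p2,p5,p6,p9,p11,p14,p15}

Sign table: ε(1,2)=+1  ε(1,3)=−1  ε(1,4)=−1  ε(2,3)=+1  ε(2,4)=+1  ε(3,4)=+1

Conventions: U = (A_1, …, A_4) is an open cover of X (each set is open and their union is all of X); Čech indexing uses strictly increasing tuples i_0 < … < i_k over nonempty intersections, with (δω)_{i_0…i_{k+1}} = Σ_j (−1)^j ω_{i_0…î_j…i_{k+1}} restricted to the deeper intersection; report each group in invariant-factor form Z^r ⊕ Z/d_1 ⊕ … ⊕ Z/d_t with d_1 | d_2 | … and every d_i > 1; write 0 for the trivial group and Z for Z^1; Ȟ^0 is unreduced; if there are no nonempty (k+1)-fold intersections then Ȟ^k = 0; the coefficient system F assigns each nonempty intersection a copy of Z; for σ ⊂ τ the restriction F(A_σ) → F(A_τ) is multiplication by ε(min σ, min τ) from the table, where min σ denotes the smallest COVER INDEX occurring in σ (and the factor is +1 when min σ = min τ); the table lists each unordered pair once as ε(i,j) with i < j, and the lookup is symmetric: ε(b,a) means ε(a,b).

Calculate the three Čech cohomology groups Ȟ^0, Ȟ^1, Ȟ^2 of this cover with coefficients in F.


nerve of the cover:
  A12={p7,p12} A14={p11,p14,p15} A23={p3,p10} A34={p2,p6}
C dims 4,4; δ0: rk 4, SNF 1^3·2
Ȟ^0 = (4 − 4) − 0 = 0, so Ȟ^0 ≅ 0
Ȟ^1 = (4 − 0) − 4 = 0 plus torsion [2], so Ȟ^1 ≅ Z/2
Ȟ^2 = (0 − 0) − 0 = 0, so Ȟ^2 ≅ 0

Ȟ^0 = 0,  Ȟ^1 = Z/2,  Ȟ^2 = 0


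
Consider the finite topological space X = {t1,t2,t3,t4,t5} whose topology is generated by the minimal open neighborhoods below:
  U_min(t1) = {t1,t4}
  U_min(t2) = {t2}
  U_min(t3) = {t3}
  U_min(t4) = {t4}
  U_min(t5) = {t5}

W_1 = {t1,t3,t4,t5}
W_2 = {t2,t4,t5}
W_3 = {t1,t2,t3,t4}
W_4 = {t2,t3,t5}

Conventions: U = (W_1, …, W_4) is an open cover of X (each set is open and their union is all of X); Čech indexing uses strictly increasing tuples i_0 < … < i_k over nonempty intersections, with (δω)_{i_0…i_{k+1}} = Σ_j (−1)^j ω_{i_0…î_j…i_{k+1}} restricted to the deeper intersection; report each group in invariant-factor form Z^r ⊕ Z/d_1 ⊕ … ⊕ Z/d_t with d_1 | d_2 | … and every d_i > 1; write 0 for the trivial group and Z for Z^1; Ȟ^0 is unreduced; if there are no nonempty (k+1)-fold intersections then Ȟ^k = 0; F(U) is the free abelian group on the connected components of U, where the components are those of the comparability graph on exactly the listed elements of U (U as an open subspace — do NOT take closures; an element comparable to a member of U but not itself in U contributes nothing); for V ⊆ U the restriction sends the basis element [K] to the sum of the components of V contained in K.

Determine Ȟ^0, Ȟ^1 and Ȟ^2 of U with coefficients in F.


Ȟ^0 = Z^4, Ȟ^1 = 0 and Ȟ^2 = 0

nonempty intersections:
  W12={t4,t5} W13={t1,t3,t4} W14={t3,t5} W23={t2,t4} W24={t2,t5} W34={t2,t3}
  W123={t4} W124={t5} W134={t3} W234={t2}
components per intersection:
  W1: {t1,t4} {t3} {t5}
  W2: {t2} {t4} {t5}
  W3: {t1,t4} {t2} {t3}
  W4: {t2} {t3} {t5}
  W12: {t4} {t5}
  W13: {t1,t4} {t3}
  W14: {t3} {t5}
  W23: {t2} {t4}
  W24: {t2} {t5}
  W34: {t2} {t3}
  W123: {t4}
  W124: {t5}
  W134: {t3}
  W234: {t2}
C dims 12,12,4; δ0: rk 8, SNF 1^8; δ1: rk 4, SNF 1^4
Ȟ^0: (12−8)−0=4 ⇒ Z^4
Ȟ^1: (12−4)−8=0 ⇒ 0
Ȟ^2: (4−0)−4=0 ⇒ 0


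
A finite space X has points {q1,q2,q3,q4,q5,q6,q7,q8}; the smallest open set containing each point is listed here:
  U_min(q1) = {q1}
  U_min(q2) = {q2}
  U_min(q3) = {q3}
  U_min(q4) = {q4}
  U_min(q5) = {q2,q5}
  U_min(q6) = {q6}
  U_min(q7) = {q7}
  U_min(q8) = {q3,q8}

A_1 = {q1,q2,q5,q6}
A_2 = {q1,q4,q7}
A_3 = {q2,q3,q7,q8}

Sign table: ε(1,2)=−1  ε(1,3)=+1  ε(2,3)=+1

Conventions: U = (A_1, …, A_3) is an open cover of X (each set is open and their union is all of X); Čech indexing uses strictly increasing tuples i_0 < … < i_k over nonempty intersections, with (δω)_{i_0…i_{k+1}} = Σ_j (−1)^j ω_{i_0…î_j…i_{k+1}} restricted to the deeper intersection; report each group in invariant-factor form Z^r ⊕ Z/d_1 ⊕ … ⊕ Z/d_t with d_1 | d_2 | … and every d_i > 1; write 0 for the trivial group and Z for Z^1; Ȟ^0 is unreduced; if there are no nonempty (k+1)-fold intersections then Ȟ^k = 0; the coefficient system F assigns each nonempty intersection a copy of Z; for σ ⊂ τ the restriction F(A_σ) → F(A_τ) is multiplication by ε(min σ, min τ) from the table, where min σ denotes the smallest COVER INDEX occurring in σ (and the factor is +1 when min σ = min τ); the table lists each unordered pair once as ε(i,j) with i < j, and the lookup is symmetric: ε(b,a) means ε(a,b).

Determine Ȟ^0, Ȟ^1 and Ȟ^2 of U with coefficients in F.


cover nerve:
  A12={q1} A13={q2} A23={q7}
C dims 3,3; δ0: rk 3, SNF 1^2·2
Ȟ^0: (3−3)−0=0 ⇒ 0
Ȟ^1: (3−0)−3=0 plus torsion [2] ⇒ Z/2
Ȟ^2: (0−0)−0=0 ⇒ 0

Ȟ^0 = 0, Ȟ^1 = Z/2 and Ȟ^2 = 0


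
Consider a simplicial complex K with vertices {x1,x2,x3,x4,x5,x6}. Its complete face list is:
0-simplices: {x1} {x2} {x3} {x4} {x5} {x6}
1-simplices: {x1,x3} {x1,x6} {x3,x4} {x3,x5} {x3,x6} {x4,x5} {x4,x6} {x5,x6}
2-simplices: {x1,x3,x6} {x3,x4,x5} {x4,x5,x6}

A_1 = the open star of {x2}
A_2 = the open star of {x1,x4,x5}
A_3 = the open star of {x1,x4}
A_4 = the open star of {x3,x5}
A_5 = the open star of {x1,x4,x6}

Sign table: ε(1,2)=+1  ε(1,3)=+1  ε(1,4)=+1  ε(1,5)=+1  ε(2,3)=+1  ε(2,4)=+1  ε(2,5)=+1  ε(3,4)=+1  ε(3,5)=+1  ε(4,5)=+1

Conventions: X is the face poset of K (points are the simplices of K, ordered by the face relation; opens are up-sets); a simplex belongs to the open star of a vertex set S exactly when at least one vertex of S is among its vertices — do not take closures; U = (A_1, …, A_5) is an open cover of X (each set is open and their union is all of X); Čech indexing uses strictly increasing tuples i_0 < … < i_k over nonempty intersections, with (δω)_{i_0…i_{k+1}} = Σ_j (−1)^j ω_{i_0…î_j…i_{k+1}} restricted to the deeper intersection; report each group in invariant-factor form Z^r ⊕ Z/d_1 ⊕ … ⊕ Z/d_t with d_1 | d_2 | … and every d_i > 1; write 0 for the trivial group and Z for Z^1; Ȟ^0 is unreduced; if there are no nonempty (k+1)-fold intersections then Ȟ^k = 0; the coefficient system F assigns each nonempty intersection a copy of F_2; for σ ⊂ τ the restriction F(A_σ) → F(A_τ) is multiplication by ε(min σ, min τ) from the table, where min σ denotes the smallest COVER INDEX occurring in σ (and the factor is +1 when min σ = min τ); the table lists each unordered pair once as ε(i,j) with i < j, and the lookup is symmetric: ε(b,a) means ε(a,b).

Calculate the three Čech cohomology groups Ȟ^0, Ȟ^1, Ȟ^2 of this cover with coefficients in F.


nerve of the cover:
  A1={{x2}} A2={{x1},{x4},{x5},{x1,x3},{x1,x6},{x3,x4},{x3,x5},{x4,x5},{x4,x6},{x5,x6},{x1,x3,x6},{x3,x4,x5},{x4,x5,x6}} A3={{x1},{x4},{x1,x3},{x1,x6},{x3,x4},{x4,x5},{x4,x6},{x1,x3,x6},{x3,x4,x5},{x4,x5,x6}} A4={{x3},{x5},{x1,x3},{x3,x4},{x3,x5},{x3,x6},{x4,x5},{x5,x6},{x1,x3,x6},{x3,x4,x5},{x4,x5,x6}} A5={{x1},{x4},{x6},{x1,x3},{x1,x6},{x3,x4},{x3,x6},{x4,x5},{x4,x6},{x5,x6},{x1,x3,x6},{x3,x4,x5},{x4,x5,x6}}
  A23={{x1},{x4},{x1,x3},{x1,x6},{x3,x4},{x4,x5},{x4,x6},{x1,x3,x6},{x3,x4,x5},{x4,x5,x6}} A24={{x5},{x1,x3},{x3,x4},{x3,x5},{x4,x5},{x5,x6},{x1,x3,x6},{x3,x4,x5},{x4,x5,x6}} A25={{x1},{x4},{x1,x3},{x1,x6},{x3,x4},{x4,x5},{x4,x6},{x5,x6},{x1,x3,x6},{x3,x4,x5},{x4,x5,x6}} A34={{x1,x3},{x3,x4},{x4,x5},{x1,x3,x6},{x3,x4,x5},{x4,x5,x6}} A35={{x1},{x4},{x1,x3},{x1,x6},{x3,x4},{x4,x5},{x4,x6},{x1,x3,x6},{x3,x4,x5},{x4,x5,x6}} A45={{x1,x3},{x3,x4},{x3,x6},{x4,x5},{x5,x6},{x1,x3,x6},{x3,x4,x5},{x4,x5,x6}}
  A234={{x1,x3},{x3,x4},{x4,x5},{x1,x3,x6},{x3,x4,x5},{x4,x5,x6}} A235={{x1},{x4},{x1,x3},{x1,x6},{x3,x4},{x4,x5},{x4,x6},{x1,x3,x6},{x3,x4,x5},{x4,x5,x6}} A245={{x1,x3},{x3,x4},{x4,x5},{x5,x6},{x1,x3,x6},{x3,x4,x5},{x4,x5,x6}} A345={{x1,x3},{x3,x4},{x4,x5},{x1,x3,x6},{x3,x4,x5},{x4,x5,x6}}
  A2345={{x1,x3},{x3,x4},{x4,x5},{x1,x3,x6},{x3,x4,x5},{x4,x5,x6}}
C dims 5,6,4,1; δ0: rk_F2 3; δ1: rk_F2 3; δ2: rk_F2 1
Ȟ^0 = (5 − 3) − 0 = 2, so Ȟ^0 ≅ Z/2 ⊕ Z/2
Ȟ^1 = (6 − 3) − 3 = 0, so Ȟ^1 ≅ 0
Ȟ^2 = (4 − 1) − 3 = 0, so Ȟ^2 ≅ 0

Ȟ^0(U;F) ≅ Z/2 ⊕ Z/2,  Ȟ^1(U;F) ≅ 0,  Ȟ^2(U;F) ≅ 0


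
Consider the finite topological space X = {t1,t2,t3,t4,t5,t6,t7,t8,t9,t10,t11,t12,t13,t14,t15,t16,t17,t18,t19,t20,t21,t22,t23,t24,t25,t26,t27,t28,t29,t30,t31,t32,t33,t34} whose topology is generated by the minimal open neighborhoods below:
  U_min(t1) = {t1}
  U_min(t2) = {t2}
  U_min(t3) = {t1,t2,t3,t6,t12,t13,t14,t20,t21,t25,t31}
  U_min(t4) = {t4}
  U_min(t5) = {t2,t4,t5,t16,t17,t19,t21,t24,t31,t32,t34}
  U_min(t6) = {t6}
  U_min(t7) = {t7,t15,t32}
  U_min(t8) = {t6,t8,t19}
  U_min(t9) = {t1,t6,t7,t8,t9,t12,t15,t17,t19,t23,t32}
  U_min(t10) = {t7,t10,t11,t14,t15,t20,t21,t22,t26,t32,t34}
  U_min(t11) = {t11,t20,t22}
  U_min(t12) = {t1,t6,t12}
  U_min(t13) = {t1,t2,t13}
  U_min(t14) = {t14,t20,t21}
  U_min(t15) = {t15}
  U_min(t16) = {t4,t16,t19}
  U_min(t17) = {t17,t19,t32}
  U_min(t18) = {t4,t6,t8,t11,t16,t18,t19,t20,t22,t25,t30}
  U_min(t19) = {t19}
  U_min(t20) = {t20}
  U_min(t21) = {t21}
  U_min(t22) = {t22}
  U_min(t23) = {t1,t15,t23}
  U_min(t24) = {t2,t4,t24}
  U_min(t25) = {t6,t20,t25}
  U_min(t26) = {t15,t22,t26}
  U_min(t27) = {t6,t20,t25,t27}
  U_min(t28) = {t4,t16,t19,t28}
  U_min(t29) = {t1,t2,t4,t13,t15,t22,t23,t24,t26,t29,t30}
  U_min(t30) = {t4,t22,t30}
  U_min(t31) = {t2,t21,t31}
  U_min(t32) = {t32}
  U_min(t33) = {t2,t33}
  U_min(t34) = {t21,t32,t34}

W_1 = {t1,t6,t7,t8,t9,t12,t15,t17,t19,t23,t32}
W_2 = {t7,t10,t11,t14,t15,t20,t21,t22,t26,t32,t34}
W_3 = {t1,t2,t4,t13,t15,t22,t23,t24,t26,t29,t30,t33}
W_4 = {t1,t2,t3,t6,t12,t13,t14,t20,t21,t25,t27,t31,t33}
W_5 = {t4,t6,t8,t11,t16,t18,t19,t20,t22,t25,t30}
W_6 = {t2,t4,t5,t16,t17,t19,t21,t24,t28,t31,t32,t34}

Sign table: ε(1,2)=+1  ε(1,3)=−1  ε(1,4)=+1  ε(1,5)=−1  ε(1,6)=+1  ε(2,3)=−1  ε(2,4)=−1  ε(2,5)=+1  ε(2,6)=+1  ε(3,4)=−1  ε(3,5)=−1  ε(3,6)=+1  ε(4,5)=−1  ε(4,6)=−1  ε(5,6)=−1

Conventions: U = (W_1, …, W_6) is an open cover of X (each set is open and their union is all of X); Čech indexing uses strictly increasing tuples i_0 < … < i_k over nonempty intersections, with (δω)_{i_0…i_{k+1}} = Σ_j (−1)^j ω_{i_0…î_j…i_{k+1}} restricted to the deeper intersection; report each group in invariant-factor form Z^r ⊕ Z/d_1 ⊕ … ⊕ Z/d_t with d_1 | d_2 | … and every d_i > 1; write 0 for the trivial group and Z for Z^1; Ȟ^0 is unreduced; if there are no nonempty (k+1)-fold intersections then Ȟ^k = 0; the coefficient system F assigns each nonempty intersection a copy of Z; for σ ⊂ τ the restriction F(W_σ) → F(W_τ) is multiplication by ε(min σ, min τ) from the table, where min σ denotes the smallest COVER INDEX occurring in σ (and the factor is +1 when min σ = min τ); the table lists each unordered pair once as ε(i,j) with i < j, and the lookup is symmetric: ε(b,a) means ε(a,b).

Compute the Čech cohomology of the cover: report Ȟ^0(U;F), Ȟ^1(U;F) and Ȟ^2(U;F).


Ȟ^0 = 0, Ȟ^1 = Z/2 and Ȟ^2 = Z

nonempty intersections:
  W12={t7,t15,t32} W13={t1,t15,t23} W14={t1,t6,t12} W15={t6,t8,t19} W16={t17,t19,t32} W23={t15,t22,t26} W24={t14,t20,t21} W25={t11,t20,t22} W26={t21,t32,t34} W34={t1,t2,t13,t33} W35={t4,t22,t30} W36={t2,t4,t24} W45={t6,t20,t25} W46={t2,t21,t31} W56={t4,t16,t19}
  W123={t15} W126={t32} W134={t1} W145={t6} W156={t19} W235={t22} W245={t20} W246={t21} W346={t2} W356={t4}
C dims 6,15,10; δ0: rk 6, SNF 1^5·2; δ1: rk 9, SNF 1^9
Ȟ^0: (6−6)−0=0 ⇒ 0
Ȟ^1: (15−9)−6=0 plus torsion [2] ⇒ Z/2
Ȟ^2: (10−0)−9=1 ⇒ Z


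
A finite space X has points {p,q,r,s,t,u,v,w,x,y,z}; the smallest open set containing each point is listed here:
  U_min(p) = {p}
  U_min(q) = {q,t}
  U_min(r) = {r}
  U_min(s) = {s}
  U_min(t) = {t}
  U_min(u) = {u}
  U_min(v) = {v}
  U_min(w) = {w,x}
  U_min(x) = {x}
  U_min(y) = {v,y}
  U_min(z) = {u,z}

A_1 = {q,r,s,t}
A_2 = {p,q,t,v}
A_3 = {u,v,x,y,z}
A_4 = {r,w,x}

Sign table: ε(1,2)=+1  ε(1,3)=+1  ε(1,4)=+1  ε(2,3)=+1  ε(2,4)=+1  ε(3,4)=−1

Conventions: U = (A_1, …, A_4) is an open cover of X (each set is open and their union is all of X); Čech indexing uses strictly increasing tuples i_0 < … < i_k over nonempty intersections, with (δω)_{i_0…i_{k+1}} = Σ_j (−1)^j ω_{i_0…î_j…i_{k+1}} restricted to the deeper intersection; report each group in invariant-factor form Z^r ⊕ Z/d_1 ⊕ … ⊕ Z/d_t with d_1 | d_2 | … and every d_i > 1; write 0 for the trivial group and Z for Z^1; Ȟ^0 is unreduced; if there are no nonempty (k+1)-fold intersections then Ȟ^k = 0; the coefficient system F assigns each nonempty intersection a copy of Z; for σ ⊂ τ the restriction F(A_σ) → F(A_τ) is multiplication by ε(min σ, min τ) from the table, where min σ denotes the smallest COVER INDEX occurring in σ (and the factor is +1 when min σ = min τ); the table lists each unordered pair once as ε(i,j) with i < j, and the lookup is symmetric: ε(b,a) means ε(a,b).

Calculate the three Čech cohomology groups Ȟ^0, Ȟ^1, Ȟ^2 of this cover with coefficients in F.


cover nerve:
  A12={q,t} A14={r} A23={v} A34={x}
C dims 4,4; δ0: rk 4, SNF 1^3·2
Ȟ^0: (4−4)−0=0 ⇒ 0
Ȟ^1: (4−0)−4=0 plus torsion [2] ⇒ Z/2
Ȟ^2: (0−0)−0=0 ⇒ 0

Ȟ^0(U;F) ≅ 0, Ȟ^1(U;F) ≅ Z/2, Ȟ^2(U;F) ≅ 0


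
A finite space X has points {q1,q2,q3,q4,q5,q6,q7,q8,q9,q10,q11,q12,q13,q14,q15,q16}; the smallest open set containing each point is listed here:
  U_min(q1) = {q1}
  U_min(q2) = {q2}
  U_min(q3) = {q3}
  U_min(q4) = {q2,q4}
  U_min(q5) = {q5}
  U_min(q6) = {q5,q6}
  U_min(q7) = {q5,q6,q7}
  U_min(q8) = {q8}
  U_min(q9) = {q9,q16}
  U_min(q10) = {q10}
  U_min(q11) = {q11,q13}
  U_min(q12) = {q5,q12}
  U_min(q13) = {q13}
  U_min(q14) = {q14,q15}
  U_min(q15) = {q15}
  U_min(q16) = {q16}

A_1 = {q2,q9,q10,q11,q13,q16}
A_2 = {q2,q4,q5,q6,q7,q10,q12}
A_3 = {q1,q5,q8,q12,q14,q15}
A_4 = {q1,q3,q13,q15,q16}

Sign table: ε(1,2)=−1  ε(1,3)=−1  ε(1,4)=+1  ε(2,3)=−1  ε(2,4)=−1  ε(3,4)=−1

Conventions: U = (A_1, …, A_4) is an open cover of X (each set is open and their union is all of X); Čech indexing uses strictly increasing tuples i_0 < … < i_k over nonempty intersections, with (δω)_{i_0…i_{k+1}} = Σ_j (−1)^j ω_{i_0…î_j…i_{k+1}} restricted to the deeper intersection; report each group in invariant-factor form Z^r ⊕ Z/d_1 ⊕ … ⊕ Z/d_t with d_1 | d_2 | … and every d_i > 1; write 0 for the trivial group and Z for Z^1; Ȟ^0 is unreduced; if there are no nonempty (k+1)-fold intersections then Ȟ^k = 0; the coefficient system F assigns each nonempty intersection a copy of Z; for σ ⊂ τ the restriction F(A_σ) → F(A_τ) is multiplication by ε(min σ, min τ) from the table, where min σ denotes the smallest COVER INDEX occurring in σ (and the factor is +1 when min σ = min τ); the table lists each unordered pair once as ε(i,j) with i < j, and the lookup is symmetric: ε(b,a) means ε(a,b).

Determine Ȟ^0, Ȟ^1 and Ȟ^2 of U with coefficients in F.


Ȟ^0 ≅ 0, Ȟ^1 ≅ Z/2 and Ȟ^2 ≅ 0

nerve of the cover:
  A12={q2,q10} A14={q13,q16} A23={q5,q12} A34={q1,q15}
C dims 4,4; δ0: rk 4, SNF 1^3·2
Ȟ^0 = (4 − 4) − 0 = 0, so Ȟ^0 ≅ 0
Ȟ^1 = (4 − 0) − 4 = 0 plus torsion [2], so Ȟ^1 ≅ Z/2
Ȟ^2 = (0 − 0) − 0 = 0, so Ȟ^2 ≅ 0


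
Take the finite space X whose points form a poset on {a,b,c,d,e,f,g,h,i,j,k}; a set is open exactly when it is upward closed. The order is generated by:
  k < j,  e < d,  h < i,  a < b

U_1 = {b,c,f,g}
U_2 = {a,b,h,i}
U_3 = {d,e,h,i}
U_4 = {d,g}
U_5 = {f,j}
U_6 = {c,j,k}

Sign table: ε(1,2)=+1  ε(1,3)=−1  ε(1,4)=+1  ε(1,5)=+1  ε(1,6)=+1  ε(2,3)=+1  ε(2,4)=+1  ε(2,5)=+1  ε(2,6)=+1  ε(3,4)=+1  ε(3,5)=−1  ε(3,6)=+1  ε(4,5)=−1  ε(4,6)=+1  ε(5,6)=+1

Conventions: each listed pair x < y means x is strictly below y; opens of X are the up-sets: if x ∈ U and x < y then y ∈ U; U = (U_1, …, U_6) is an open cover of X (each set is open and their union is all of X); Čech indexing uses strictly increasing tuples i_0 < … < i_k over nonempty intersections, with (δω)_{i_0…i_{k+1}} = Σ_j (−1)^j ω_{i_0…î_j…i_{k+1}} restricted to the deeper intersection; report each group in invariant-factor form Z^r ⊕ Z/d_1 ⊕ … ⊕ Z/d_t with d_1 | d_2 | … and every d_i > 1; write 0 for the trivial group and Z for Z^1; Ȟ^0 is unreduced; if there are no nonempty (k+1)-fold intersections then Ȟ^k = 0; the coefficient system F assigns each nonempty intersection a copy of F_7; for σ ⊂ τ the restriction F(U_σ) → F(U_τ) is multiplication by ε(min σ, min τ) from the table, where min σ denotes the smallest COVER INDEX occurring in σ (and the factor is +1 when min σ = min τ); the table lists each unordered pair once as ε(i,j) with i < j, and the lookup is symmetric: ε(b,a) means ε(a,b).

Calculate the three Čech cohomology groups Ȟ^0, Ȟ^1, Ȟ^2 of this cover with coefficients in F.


nonempty intersections:
  U12={b} U14={g} U15={f} U16={c} U23={h,i} U34={d} U56={j}
C dims 6,7; δ0: rk_F7 5
Ȟ^0: (6−5)−0=1 ⇒ Z/7
Ȟ^1: (7−0)−5=2 ⇒ Z/7 ⊕ Z/7
Ȟ^2: (0−0)−0=0 ⇒ 0

Ȟ^0 ≅ Z/7, Ȟ^1 ≅ Z/7 ⊕ Z/7 and Ȟ^2 ≅ 0


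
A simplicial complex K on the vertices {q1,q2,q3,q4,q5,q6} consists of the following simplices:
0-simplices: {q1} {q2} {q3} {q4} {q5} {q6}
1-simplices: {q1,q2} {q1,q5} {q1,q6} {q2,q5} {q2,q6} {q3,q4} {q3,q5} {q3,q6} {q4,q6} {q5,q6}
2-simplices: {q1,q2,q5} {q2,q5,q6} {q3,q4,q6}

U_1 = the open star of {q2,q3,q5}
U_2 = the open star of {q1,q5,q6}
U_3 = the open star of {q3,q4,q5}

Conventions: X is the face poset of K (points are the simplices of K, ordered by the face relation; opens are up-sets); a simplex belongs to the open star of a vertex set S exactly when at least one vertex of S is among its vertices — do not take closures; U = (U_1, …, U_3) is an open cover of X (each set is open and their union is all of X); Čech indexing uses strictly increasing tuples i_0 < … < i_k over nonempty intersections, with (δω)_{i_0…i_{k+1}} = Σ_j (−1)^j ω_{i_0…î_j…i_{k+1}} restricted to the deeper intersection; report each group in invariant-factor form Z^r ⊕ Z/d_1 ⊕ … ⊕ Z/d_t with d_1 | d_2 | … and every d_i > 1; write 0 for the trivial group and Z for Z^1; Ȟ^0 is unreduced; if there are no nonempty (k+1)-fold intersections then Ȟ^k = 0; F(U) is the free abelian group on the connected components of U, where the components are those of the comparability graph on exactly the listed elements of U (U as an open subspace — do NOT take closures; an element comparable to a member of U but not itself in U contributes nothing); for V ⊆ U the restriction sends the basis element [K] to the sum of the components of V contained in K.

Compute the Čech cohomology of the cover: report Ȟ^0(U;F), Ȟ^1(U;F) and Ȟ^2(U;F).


nerve simplices:
  U1={{q2},{q3},{q5},{q1,q2},{q1,q5},{q2,q5},{q2,q6},{q3,q4},{q3,q5},{q3,q6},{q5,q6},{q1,q2,q5},{q2,q5,q6},{q3,q4,q6}} U2={{q1},{q5},{q6},{q1,q2},{q1,q5},{q1,q6},{q2,q5},{q2,q6},{q3,q5},{q3,q6},{q4,q6},{q5,q6},{q1,q2,q5},{q2,q5,q6},{q3,q4,q6}} U3={{q3},{q4},{q5},{q1,q5},{q2,q5},{q3,q4},{q3,q5},{q3,q6},{q4,q6},{q5,q6},{q1,q2,q5},{q2,q5,q6},{q3,q4,q6}}
  U12={{q5},{q1,q2},{q1,q5},{q2,q5},{q2,q6},{q3,q5},{q3,q6},{q5,q6},{q1,q2,q5},{q2,q5,q6},{q3,q4,q6}} U13={{q3},{q5},{q1,q5},{q2,q5},{q3,q4},{q3,q5},{q3,q6},{q5,q6},{q1,q2,q5},{q2,q5,q6},{q3,q4,q6}} U23={{q5},{q1,q5},{q2,q5},{q3,q5},{q3,q6},{q4,q6},{q5,q6},{q1,q2,q5},{q2,q5,q6},{q3,q4,q6}}
  U123={{q5},{q1,q5},{q2,q5},{q3,q5},{q3,q6},{q5,q6},{q1,q2,q5},{q2,q5,q6},{q3,q4,q6}}
components per intersection:
  U1: {{q2},{q3},{q5},{q1,q2},{q1,q5},{q2,q5},{q2,q6},{q3,q4},{q3,q5},{q3,q6},{q5,q6},{q1,q2,q5},{q2,q5,q6},{q3,q4,q6}}
  U2: {{q1},{q5},{q6},{q1,q2},{q1,q5},{q1,q6},{q2,q5},{q2,q6},{q3,q5},{q3,q6},{q4,q6},{q5,q6},{q1,q2,q5},{q2,q5,q6},{q3,q4,q6}}
  U3: {{q3},{q4},{q5},{q1,q5},{q2,q5},{q3,q4},{q3,q5},{q3,q6},{q4,q6},{q5,q6},{q1,q2,q5},{q2,q5,q6},{q3,q4,q6}}
  U12: {{q5},{q1,q2},{q1,q5},{q2,q5},{q2,q6},{q3,q5},{q5,q6},{q1,q2,q5},{q2,q5,q6}} {{q3,q6},{q3,q4,q6}}
  U13: {{q3},{q5},{q1,q5},{q2,q5},{q3,q4},{q3,q5},{q3,q6},{q5,q6},{q1,q2,q5},{q2,q5,q6},{q3,q4,q6}}
  U23: {{q5},{q1,q5},{q2,q5},{q3,q5},{q5,q6},{q1,q2,q5},{q2,q5,q6}} {{q3,q6},{q4,q6},{q3,q4,q6}}
  U123: {{q5},{q1,q5},{q2,q5},{q3,q5},{q5,q6},{q1,q2,q5},{q2,q5,q6}} {{q3,q6},{q3,q4,q6}}
C dims 3,5,2; δ0: rk 2, SNF 1^2; δ1: rk 2, SNF 1^2
degree 0: 3−2−0 = 1 → Ȟ^0 ≅ Z
degree 1: 5−2−2 = 1 → Ȟ^1 ≅ Z
degree 2: 2−0−2 = 0 → Ȟ^2 ≅ 0

Ȟ^0 ≅ Z, Ȟ^1 ≅ Z and Ȟ^2 ≅ 0


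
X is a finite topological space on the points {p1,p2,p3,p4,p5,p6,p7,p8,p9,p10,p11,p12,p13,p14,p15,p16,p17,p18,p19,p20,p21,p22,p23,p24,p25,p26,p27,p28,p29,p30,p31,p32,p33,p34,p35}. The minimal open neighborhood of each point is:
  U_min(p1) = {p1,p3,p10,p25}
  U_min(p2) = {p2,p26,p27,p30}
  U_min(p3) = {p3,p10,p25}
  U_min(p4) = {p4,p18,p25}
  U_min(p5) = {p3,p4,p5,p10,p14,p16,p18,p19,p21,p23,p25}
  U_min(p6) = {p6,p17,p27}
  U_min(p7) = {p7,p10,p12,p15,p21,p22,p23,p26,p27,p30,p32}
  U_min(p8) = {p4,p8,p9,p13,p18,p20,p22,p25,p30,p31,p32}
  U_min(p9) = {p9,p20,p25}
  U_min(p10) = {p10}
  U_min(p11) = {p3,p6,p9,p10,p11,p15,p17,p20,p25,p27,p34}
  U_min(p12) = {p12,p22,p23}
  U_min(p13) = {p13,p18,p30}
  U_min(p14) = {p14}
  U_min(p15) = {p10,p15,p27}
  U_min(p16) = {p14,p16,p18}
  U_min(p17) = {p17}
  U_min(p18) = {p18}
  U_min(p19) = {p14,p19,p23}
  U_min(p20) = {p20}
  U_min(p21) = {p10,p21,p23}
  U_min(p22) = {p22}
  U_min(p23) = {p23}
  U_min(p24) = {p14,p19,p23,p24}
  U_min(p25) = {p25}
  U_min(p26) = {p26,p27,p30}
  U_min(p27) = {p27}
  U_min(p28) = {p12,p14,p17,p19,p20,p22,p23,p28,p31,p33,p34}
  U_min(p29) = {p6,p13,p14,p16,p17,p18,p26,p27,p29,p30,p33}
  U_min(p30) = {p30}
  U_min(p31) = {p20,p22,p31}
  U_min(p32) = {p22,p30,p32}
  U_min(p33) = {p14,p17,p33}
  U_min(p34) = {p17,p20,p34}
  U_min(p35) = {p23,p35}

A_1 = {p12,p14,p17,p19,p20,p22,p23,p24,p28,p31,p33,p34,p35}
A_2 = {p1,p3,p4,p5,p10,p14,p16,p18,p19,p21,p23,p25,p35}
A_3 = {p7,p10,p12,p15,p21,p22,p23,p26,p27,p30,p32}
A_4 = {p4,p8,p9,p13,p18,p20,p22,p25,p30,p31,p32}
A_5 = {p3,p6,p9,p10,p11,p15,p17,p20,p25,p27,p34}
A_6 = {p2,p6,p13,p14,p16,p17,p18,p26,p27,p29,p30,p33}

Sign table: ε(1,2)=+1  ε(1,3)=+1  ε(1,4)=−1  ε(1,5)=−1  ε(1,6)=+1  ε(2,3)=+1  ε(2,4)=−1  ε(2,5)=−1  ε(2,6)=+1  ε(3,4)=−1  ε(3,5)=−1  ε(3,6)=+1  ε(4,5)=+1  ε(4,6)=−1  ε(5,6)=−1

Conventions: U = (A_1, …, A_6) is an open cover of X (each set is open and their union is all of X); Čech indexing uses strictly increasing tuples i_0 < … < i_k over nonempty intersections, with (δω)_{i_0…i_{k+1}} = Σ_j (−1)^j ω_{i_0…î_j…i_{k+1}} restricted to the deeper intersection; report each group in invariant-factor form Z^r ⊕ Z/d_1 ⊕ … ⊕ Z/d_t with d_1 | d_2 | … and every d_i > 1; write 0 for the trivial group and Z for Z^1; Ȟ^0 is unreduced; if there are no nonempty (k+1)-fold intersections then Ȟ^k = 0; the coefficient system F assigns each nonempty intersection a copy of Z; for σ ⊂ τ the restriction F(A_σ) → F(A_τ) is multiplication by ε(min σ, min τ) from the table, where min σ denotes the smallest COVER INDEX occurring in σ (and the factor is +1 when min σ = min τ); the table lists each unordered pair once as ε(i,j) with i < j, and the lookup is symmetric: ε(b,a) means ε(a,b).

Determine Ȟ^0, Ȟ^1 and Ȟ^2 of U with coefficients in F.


cover nerve:
  A12={p14,p19,p23,p35} A13={p12,p22,p23} A14={p20,p22,p31} A15={p17,p20,p34} A16={p14,p17,p33} A23={p10,p21,p23} A24={p4,p18,p25} A25={p3,p10,p25} A26={p14,p16,p18} A34={p22,p30,p32} A35={p10,p15,p27} A36={p26,p27,p30} A45={p9,p20,p25} A46={p13,p18,p30} A56={p6,p17,p27}
  A123={p23} A126={p14} A134={p22} A145={p20} A156={p17} A235={p10} A245={p25} A246={p18} A346={p30} A356={p27}
C dims 6,15,10; δ0: rk 5, SNF 1^5; δ1: rk 10, SNF 1^9·2
Ȟ^0: (6−5)−0=1 ⇒ Z
Ȟ^1: (15−10)−5=0 ⇒ 0
Ȟ^2: (10−0)−10=0 plus torsion [2] ⇒ Z/2

Ȟ^0 ≅ Z, Ȟ^1 ≅ 0 and Ȟ^2 ≅ Z/2
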